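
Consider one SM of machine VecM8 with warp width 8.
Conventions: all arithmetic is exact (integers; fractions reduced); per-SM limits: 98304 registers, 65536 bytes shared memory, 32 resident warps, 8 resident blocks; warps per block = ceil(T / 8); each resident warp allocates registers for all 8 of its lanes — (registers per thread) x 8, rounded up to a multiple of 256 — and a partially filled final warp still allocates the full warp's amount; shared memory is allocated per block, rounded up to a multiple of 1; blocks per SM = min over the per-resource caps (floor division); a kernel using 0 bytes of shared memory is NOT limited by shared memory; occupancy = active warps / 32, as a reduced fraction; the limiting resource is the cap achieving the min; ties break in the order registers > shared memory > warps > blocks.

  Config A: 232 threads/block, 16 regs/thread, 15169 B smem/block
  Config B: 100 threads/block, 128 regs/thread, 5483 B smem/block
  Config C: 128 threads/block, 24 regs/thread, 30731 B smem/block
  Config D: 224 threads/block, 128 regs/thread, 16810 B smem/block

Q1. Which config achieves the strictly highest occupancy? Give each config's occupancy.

occupancies: A 29/32, B 13/16, C 1, D 7/8

Answer: C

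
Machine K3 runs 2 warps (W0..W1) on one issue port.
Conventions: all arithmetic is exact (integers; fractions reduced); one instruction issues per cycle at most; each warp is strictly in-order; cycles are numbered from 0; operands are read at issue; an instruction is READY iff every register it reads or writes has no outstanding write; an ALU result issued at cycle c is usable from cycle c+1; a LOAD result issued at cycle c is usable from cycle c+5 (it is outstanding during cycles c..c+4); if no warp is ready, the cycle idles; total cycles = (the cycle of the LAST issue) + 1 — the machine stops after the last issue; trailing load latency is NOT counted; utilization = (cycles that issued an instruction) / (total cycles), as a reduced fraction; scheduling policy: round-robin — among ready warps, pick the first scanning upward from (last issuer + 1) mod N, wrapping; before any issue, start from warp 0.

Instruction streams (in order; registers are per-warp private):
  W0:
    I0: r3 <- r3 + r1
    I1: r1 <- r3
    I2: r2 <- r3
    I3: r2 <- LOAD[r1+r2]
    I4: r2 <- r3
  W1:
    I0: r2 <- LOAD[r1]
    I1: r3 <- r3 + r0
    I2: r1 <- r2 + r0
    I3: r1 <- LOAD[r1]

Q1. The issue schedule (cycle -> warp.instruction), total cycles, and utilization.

cycle 0: W0.I0
cycle 1: W1.I0
cycle 2: W0.I1
cycle 3: W1.I1
cycle 4: W0.I2
cycle 5: W0.I3
cycle 6: W1.I2
cycle 7: W1.I3
cycle 8: idle
cycle 9: idle
cycle 10: W0.I4

Answer: 11 cycles, utilization 9/11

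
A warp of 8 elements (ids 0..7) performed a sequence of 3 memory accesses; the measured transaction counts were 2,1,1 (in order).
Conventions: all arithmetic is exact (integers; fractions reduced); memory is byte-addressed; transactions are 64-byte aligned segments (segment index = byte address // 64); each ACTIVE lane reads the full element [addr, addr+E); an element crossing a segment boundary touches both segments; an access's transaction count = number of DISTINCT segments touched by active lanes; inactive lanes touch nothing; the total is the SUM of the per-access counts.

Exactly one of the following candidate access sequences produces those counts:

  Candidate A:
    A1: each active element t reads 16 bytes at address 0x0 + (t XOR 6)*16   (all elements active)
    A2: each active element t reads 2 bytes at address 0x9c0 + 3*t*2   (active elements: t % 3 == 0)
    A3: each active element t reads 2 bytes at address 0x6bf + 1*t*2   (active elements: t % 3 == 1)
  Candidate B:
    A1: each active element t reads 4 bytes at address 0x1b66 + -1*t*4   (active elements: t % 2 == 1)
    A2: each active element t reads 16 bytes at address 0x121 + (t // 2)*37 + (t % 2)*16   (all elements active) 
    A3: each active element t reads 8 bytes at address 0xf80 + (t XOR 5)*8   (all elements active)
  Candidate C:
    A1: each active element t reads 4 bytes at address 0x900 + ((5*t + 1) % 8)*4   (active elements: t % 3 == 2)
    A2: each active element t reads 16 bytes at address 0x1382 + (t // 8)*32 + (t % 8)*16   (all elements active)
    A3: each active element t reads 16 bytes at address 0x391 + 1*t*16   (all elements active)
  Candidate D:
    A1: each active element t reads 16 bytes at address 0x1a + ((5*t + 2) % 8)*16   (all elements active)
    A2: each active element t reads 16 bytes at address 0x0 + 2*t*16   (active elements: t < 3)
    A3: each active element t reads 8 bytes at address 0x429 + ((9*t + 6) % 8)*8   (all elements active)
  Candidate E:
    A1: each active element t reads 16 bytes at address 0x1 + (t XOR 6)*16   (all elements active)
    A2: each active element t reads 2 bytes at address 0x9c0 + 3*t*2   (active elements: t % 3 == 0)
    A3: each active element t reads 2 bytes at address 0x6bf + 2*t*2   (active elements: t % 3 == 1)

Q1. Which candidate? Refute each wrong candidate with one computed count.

B: A1 gives 1 transaction, not 2
C: A1 gives 1 transaction, not 2
D: A1 gives 3 transactions, not 2
E: A1 gives 3 transactions, not 2
A: all counts match (2,1,1)

Answer: A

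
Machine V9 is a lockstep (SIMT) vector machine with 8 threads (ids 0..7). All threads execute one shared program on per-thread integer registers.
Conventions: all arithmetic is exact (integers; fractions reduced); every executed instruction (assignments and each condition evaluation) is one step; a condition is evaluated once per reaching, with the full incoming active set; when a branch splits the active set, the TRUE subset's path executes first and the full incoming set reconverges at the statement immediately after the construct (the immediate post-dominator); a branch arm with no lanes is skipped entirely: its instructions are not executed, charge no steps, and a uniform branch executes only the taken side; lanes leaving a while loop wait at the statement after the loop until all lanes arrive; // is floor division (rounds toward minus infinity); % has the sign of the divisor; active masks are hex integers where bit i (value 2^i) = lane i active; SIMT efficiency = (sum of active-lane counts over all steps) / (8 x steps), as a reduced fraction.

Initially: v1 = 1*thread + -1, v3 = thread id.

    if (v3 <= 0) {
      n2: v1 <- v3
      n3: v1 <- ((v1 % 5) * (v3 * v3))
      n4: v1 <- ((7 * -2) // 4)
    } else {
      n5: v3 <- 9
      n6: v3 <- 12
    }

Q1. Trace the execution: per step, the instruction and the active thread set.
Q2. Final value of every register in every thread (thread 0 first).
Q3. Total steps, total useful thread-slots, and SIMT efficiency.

step 0: eval (v3 <= 0)               0xff
step 1: v1 <- v3                     0x01
step 2: v1 <- ((v1 % 5) * (v3 * v3)) 0x01
step 3: v1 <- ((7 * -2) // 4)        0x01
step 4: v3 <- 9                      0xfe
step 5: v3 <- 12                     0xfe

Answer: 6 steps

v1: -4,0,1,2,3,4,5,6
v3: 0,12,12,12,12,12,12,12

steps = 6; useful = 25; efficiency = 25/48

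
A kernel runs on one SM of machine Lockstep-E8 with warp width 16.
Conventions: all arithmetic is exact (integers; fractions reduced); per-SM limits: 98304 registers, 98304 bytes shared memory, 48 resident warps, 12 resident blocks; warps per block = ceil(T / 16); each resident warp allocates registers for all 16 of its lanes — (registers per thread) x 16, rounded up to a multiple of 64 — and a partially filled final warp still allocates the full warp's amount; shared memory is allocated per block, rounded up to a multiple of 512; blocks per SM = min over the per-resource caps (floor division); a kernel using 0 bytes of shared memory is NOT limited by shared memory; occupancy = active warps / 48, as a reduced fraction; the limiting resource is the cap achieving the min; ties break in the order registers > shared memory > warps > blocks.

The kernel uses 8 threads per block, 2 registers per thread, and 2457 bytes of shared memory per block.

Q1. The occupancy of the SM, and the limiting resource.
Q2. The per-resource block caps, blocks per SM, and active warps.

Answer: occupancy 1/4, limited by blocks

registers: 1536 blocks
shared memory: 38 blocks
warps: 48 blocks
blocks: 12 blocks

Answer: 12 blocks, 12 active warps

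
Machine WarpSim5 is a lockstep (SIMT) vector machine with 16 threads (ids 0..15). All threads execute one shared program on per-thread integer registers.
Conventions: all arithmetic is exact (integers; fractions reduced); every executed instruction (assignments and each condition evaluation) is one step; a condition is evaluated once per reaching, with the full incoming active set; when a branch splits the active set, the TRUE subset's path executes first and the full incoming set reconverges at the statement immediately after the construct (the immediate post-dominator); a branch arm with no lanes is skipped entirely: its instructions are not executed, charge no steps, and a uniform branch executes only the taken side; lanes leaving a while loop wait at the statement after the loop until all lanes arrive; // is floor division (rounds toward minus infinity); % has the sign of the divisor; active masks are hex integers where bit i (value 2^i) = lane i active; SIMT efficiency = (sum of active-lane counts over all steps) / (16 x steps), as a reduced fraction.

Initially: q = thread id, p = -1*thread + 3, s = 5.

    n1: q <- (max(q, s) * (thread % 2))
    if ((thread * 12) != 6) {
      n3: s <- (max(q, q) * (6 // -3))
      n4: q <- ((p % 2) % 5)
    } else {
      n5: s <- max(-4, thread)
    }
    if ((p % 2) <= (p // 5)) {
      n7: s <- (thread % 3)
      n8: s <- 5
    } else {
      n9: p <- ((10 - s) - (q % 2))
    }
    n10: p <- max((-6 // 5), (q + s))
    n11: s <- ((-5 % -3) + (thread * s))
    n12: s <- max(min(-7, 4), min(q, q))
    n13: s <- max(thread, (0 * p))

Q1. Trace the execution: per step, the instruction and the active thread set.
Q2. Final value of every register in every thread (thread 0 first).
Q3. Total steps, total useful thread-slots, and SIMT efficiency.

step 0: q <- (max(q, s) * (thread % 2)) 0xffff
step 1: eval ((thread * 12) != 6)    0xffff
step 2: s <- (max(q, q) * (6 // -3)) 0xffff
step 3: q <- ((p % 2) % 5)           0xffff
step 4: eval ((p % 2) <= (p // 5))   0xffff
step 5: s <- (thread % 3)            0x000a
step 6: s <- 5                       0x000a
step 7: p <- ((10 - s) - (q % 2))    0xfff5
step 8: p <- max((-6 // 5), (q + s)) 0xffff
step 9: s <- ((-5 % -3) + (thread * s)) 0xffff
step 10: s <- max(min(-7, 4), min(q, q)) 0xffff
step 11: s <- max(thread, (0 * p))    0xffff

Answer: 12 steps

q: 1,0,1,0,1,0,1,0,1,0,1,0,1,0,1,0
p: 1,5,1,5,1,-2,1,-2,1,-2,1,-2,1,-2,1,-2
s: 0,1,2,3,4,5,6,7,8,9,10,11,12,13,14,15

steps = 12; useful = 162; efficiency = 162/192 = 27/32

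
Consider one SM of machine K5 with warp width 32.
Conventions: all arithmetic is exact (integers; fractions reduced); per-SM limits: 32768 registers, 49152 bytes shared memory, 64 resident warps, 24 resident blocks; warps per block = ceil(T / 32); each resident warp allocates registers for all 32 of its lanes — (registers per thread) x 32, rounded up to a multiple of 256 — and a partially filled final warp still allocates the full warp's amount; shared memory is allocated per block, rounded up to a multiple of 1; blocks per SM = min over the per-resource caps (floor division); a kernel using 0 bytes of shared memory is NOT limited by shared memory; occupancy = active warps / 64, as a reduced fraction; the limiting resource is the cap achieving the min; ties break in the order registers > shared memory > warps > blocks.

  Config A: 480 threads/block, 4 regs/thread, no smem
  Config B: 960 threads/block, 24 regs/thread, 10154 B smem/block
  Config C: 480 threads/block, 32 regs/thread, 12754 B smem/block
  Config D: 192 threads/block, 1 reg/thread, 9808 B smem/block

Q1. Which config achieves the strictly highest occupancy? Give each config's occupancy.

occupancies: A 15/16, B 15/32, C 15/32, D 15/32

Answer: A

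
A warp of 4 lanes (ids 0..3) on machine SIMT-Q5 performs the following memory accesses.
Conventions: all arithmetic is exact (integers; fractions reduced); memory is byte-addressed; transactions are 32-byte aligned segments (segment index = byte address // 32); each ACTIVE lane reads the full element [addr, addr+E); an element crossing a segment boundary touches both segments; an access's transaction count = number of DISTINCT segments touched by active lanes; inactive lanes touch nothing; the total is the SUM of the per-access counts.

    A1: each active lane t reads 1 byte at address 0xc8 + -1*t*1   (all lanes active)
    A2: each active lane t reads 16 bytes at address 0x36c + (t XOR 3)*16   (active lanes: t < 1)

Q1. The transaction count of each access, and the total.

A1: 1 transaction
A2: 2 transactions

Answer: 1,2; total 3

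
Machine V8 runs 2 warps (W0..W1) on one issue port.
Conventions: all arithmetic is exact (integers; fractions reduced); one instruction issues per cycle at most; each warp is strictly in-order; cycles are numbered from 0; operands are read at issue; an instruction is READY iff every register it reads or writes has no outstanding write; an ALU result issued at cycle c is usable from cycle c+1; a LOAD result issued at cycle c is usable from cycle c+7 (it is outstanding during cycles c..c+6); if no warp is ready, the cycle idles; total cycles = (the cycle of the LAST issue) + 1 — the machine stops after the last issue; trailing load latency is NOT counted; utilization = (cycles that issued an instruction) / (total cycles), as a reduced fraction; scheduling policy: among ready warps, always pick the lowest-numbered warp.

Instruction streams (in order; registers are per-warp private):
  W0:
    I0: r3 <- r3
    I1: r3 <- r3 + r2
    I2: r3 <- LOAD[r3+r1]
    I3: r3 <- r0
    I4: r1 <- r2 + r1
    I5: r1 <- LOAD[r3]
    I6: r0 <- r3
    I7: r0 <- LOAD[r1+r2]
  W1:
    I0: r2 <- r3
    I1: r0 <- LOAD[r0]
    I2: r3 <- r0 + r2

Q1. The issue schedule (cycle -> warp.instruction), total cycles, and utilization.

cycle 0: W0.I0
cycle 1: W0.I1
cycle 2: W0.I2
cycle 3: W1.I0
cycle 4: W1.I1
cycle 5: idle
cycle 6: idle
cycle 7: idle
cycle 8: idle
cycle 9: W0.I3
cycle 10: W0.I4
cycle 11: W0.I5
cycle 12: W0.I6
cycle 13: W1.I2
cycle 14: idle
cycle 15: idle
cycle 16: idle
cycle 17: idle
cycle 18: W0.I7

Answer: 19 cycles, utilization 11/19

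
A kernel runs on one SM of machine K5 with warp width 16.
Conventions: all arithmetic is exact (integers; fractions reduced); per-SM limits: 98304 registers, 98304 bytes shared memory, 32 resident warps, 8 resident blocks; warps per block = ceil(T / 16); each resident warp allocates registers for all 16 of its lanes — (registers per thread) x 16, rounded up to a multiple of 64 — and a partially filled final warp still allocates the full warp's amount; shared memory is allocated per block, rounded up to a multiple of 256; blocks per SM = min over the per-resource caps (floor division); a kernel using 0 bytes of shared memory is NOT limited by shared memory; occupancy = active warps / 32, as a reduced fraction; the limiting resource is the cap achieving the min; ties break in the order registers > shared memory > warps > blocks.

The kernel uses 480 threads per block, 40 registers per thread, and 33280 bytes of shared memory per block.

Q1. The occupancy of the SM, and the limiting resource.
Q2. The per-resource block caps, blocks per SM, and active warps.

Answer: occupancy 15/16, limited by warps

registers: 5 blocks
shared memory: 2 blocks
warps: 1 block
blocks: 8 blocks

Answer: 1 block, 30 active warps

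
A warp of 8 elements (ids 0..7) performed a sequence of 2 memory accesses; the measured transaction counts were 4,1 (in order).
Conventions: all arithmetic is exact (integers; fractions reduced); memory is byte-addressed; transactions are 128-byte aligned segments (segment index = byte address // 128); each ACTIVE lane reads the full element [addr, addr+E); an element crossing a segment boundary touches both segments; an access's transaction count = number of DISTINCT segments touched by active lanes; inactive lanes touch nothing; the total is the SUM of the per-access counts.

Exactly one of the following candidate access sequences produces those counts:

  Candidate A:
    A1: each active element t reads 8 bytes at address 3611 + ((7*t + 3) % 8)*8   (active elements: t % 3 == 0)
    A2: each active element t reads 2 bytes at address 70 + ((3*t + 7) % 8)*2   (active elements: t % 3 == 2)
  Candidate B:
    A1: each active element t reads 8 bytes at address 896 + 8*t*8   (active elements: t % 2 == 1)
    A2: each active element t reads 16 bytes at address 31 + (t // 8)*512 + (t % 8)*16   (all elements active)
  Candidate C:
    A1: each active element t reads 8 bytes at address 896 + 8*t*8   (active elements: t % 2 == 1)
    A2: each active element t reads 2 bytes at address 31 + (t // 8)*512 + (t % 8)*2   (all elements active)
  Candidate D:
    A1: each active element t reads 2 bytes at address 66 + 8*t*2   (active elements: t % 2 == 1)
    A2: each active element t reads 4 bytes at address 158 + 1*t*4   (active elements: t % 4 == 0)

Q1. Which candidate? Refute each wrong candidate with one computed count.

A: A1 gives 1 transaction, not 4
B: A2 gives 2 transactions, not 1
D: A1 gives 2 transactions, not 4
C: all counts match (4,1)

Answer: C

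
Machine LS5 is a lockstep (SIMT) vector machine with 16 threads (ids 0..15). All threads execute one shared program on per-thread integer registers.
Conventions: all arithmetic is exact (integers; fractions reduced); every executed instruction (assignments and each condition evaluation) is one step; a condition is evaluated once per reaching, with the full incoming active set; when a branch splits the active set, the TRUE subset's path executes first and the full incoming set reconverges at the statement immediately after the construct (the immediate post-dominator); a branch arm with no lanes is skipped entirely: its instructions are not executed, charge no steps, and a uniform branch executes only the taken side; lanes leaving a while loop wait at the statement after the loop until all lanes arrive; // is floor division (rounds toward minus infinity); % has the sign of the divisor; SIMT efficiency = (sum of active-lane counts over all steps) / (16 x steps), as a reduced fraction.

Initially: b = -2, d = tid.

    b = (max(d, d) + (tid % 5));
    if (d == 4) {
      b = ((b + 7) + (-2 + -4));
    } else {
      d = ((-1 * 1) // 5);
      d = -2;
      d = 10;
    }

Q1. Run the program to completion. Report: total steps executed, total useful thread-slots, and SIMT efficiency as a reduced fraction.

Answer: 6 steps, 78 useful, 13/16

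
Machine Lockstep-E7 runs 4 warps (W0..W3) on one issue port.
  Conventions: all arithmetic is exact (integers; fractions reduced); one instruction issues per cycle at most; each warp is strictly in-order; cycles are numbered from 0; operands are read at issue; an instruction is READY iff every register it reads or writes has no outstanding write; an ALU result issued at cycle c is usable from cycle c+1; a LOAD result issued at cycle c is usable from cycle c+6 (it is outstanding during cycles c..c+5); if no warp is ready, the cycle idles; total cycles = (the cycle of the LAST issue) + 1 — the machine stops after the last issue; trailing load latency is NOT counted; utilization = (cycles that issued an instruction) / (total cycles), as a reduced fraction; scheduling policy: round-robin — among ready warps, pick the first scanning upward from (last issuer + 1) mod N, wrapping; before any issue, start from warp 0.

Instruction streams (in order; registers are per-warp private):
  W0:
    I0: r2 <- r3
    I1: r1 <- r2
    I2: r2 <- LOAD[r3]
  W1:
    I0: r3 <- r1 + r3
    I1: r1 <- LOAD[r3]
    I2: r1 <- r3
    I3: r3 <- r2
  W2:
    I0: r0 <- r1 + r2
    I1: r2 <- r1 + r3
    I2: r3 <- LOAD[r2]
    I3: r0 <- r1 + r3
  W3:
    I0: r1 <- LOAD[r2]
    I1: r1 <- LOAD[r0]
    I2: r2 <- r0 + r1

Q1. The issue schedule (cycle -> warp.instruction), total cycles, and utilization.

cycle 0: W0.I0
cycle 1: W1.I0
cycle 2: W2.I0
cycle 3: W3.I0
cycle 4: W0.I1
cycle 5: W1.I1
cycle 6: W2.I1
cycle 7: W0.I2
cycle 8: W2.I2
cycle 9: W3.I1
cycle 10: idle
cycle 11: W1.I2
cycle 12: W1.I3
cycle 13: idle
cycle 14: W2.I3
cycle 15: W3.I2

Answer: 16 cycles, utilization 7/8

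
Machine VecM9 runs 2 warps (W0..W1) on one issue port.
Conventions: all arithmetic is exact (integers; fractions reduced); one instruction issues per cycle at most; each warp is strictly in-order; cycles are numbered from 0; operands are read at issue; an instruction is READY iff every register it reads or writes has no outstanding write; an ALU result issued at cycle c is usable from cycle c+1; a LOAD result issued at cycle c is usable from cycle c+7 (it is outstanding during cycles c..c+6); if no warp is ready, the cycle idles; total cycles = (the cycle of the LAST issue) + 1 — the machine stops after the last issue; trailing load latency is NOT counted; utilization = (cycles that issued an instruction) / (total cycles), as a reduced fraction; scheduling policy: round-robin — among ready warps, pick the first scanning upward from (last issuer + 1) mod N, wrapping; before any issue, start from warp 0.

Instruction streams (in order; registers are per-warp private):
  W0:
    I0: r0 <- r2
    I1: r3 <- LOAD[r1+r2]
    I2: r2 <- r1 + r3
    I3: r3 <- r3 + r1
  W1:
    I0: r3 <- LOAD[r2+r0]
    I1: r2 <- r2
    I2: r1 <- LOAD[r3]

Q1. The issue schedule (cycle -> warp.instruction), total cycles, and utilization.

cycle 0: W0.I0
cycle 1: W1.I0
cycle 2: W0.I1
cycle 3: W1.I1
cycle 4: idle
cycle 5: idle
cycle 6: idle
cycle 7: idle
cycle 8: W1.I2
cycle 9: W0.I2
cycle 10: W0.I3

Answer: 11 cycles, utilization 7/11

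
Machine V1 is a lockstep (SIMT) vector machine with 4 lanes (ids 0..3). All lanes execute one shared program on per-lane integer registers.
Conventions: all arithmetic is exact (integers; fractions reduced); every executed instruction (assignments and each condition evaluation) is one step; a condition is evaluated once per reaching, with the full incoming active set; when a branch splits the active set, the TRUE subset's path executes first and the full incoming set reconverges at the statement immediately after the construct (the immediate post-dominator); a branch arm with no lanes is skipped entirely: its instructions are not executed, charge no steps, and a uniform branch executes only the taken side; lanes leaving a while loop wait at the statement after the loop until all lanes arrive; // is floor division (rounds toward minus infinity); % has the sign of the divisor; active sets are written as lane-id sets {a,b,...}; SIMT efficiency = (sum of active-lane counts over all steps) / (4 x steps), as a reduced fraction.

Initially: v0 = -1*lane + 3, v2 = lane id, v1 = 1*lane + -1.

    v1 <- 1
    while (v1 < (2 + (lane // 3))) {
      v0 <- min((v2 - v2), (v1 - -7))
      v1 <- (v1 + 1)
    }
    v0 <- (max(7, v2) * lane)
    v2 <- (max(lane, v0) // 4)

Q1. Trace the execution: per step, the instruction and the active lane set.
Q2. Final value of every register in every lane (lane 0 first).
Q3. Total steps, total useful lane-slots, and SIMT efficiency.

step 0: v1 <- 1                      {0,1,2,3}
step 1: eval (v1 < (2 + (lane // 3))) {0,1,2,3}
step 2: v0 <- min((v2 - v2), (v1 - -7)) {0,1,2,3}
step 3: v1 <- (v1 + 1)               {0,1,2,3}
step 4: eval (v1 < (2 + (lane // 3))) {0,1,2,3}
step 5: v0 <- min((v2 - v2), (v1 - -7)) {3}
step 6: v1 <- (v1 + 1)               {3}
step 7: eval (v1 < (2 + (lane // 3))) {3}
step 8: v0 <- (max(7, v2) * lane)    {0,1,2,3}
step 9: v2 <- (max(lane, v0) // 4)   {0,1,2,3}

Answer: 10 steps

v0: 0,7,14,21
v2: 0,1,3,5
v1: 2,2,2,3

steps = 10; useful = 31; efficiency = 31/40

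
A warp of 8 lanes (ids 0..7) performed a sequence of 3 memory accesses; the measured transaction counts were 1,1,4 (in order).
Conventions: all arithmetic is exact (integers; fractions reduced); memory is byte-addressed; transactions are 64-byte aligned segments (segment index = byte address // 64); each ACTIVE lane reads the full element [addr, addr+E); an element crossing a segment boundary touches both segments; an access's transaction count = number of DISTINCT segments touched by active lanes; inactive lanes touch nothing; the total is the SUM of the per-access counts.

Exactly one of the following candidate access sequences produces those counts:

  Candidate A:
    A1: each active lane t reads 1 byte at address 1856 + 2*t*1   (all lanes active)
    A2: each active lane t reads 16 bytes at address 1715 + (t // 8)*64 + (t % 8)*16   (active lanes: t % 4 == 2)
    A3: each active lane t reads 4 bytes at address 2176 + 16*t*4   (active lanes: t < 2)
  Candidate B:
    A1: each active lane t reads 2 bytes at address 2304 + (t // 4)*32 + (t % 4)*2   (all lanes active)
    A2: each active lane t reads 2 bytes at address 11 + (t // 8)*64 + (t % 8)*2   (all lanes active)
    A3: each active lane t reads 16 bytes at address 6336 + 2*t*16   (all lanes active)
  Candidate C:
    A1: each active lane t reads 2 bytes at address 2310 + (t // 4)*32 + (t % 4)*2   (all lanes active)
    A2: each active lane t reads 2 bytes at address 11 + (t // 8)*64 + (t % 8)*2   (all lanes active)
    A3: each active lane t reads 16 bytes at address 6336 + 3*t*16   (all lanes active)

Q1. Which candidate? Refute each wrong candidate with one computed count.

A: A2 gives 2 transactions, not 1
C: A3 gives 6 transactions, not 4
B: all counts match (1,1,4)

Answer: B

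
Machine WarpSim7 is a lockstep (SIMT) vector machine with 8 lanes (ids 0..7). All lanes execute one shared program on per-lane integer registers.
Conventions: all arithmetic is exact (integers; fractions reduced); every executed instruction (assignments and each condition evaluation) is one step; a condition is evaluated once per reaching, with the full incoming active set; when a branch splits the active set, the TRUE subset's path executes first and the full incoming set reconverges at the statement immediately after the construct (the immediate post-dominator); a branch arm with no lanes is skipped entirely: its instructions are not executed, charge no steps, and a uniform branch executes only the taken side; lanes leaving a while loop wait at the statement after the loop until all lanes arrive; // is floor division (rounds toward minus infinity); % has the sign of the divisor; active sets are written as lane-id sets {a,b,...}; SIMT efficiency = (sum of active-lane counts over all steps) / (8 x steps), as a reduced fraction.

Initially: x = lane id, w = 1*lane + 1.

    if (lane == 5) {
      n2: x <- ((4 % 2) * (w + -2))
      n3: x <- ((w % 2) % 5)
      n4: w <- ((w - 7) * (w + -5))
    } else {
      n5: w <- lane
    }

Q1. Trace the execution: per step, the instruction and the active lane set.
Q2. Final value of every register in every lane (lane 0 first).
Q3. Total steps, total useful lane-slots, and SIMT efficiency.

step 0: eval (lane == 5)             {0,1,2,3,4,5,6,7}
step 1: x <- ((4 % 2) * (w + -2))    {5}
step 2: x <- ((w % 2) % 5)           {5}
step 3: w <- ((w - 7) * (w + -5))    {5}
step 4: w <- lane                    {0,1,2,3,4,6,7}

Answer: 5 steps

x: 0,1,2,3,4,0,6,7
w: 0,1,2,3,4,-1,6,7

steps = 5; useful = 18; efficiency = 18/40 = 9/20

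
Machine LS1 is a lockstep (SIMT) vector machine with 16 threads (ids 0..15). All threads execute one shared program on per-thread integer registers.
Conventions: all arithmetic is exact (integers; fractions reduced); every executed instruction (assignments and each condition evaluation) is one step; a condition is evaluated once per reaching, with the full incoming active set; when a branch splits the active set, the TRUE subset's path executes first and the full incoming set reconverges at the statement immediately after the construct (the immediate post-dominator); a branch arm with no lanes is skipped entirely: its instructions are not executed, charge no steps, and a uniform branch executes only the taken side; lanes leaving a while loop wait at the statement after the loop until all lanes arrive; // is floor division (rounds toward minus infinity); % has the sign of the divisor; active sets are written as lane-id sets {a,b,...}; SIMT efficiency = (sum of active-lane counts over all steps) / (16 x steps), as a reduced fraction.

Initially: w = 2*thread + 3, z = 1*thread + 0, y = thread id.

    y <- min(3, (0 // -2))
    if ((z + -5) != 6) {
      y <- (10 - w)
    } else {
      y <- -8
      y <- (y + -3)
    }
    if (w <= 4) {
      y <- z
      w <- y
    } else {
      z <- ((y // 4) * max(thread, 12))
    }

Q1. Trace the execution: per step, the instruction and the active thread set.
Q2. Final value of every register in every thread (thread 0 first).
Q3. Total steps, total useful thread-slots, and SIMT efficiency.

step 0: y <- min(3, (0 // -2))       {0,1,2,3,4,5,6,7,8,9,10,11,12,13,14,15}
step 1: eval ((z + -5) != 6)         {0,1,2,3,4,5,6,7,8,9,10,11,12,13,14,15}
step 2: y <- (10 - w)                {0,1,2,3,4,5,6,7,8,9,10,12,13,14,15}
step 3: y <- -8                      {11}
step 4: y <- (y + -3)                {11}
step 5: eval (w <= 4)                {0,1,2,3,4,5,6,7,8,9,10,11,12,13,14,15}
step 6: y <- z                       {0}
step 7: w <- y                       {0}
step 8: z <- ((y // 4) * max(thread, 12)) {1,2,3,4,5,6,7,8,9,10,11,12,13,14,15}

Answer: 9 steps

w: 0,5,7,9,11,13,15,17,19,21,23,25,27,29,31,33
z: 0,12,0,0,-12,-12,-24,-24,-36,-36,-48,-36,-60,-65,-84,-90
y: 0,5,3,1,-1,-3,-5,-7,-9,-11,-13,-11,-17,-19,-21,-23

steps = 9; useful = 82; efficiency = 82/144 = 41/72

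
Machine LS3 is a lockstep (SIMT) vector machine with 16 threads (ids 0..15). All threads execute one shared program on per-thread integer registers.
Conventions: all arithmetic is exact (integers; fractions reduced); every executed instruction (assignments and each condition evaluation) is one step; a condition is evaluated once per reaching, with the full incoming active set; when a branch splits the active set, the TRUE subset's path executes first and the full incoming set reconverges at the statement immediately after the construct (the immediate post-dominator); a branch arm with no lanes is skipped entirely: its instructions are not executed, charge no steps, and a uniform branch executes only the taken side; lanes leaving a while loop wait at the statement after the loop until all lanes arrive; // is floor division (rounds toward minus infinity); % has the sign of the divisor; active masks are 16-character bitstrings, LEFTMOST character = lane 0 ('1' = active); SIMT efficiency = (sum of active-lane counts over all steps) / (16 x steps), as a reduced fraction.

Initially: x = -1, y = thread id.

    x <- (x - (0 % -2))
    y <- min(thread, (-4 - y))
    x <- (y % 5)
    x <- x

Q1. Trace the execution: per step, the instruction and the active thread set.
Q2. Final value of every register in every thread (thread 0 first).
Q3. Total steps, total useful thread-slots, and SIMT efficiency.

step 0: x <- (x - (0 % -2))          1111111111111111
step 1: y <- min(thread, (-4 - y))   1111111111111111
step 2: x <- (y % 5)                 1111111111111111
step 3: x <- x                       1111111111111111

Answer: 4 steps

x: 1,0,4,3,2,1,0,4,3,2,1,0,4,3,2,1
y: -4,-5,-6,-7,-8,-9,-10,-11,-12,-13,-14,-15,-16,-17,-18,-19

steps = 4; useful = 64; efficiency = 64/64 = 1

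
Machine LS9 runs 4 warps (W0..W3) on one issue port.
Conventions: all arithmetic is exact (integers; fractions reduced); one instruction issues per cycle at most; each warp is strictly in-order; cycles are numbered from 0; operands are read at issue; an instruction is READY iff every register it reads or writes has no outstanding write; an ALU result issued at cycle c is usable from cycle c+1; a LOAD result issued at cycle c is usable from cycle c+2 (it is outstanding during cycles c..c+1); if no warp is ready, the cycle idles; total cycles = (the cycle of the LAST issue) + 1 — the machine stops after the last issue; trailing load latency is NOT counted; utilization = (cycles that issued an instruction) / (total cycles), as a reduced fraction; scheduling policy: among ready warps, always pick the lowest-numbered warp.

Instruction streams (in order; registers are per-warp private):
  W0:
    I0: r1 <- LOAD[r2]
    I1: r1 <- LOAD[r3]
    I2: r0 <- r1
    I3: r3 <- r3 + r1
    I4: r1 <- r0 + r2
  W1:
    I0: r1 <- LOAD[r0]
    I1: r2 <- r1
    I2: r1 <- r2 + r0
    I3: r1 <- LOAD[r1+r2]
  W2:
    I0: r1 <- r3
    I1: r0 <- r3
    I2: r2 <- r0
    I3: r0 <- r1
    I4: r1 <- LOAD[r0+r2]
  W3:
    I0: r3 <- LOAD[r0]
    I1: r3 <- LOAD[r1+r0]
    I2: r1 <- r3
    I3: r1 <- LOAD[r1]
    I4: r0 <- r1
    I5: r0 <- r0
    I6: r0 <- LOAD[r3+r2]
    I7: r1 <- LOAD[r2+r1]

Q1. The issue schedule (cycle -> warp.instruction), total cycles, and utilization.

cycle 0: W0.I0
cycle 1: W1.I0
cycle 2: W0.I1
cycle 3: W1.I1
cycle 4: W0.I2
cycle 5: W0.I3
cycle 6: W0.I4
cycle 7: W1.I2
cycle 8: W1.I3
cycle 9: W2.I0
cycle 10: W2.I1
cycle 11: W2.I2
cycle 12: W2.I3
cycle 13: W2.I4
cycle 14: W3.I0
cycle 15: idle
cycle 16: W3.I1
cycle 17: idle
cycle 18: W3.I2
cycle 19: W3.I3
cycle 20: idle
cycle 21: W3.I4
cycle 22: W3.I5
cycle 23: W3.I6
cycle 24: W3.I7

Answer: 25 cycles, utilization 22/25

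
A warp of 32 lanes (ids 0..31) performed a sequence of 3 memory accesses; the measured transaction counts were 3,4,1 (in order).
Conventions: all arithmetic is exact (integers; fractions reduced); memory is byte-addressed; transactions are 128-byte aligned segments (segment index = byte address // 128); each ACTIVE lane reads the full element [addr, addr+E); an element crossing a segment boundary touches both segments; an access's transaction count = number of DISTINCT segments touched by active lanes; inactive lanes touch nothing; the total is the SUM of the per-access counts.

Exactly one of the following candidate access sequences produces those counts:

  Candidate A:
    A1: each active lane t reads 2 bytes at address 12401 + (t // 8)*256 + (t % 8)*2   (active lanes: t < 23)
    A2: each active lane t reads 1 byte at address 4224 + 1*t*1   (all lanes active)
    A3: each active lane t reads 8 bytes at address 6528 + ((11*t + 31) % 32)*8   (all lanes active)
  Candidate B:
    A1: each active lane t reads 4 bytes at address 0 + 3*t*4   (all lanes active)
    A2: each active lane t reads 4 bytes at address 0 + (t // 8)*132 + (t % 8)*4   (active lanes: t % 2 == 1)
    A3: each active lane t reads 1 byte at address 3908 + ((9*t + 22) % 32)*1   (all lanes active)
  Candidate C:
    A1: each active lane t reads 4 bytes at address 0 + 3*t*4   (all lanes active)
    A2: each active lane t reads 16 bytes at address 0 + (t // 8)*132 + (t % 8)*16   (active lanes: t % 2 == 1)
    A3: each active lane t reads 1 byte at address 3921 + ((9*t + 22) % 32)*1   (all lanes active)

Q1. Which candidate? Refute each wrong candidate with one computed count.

A: A1 gives 5 transactions, not 3
C: A2 gives 5 transactions, not 4
B: all counts match (3,4,1)

Answer: B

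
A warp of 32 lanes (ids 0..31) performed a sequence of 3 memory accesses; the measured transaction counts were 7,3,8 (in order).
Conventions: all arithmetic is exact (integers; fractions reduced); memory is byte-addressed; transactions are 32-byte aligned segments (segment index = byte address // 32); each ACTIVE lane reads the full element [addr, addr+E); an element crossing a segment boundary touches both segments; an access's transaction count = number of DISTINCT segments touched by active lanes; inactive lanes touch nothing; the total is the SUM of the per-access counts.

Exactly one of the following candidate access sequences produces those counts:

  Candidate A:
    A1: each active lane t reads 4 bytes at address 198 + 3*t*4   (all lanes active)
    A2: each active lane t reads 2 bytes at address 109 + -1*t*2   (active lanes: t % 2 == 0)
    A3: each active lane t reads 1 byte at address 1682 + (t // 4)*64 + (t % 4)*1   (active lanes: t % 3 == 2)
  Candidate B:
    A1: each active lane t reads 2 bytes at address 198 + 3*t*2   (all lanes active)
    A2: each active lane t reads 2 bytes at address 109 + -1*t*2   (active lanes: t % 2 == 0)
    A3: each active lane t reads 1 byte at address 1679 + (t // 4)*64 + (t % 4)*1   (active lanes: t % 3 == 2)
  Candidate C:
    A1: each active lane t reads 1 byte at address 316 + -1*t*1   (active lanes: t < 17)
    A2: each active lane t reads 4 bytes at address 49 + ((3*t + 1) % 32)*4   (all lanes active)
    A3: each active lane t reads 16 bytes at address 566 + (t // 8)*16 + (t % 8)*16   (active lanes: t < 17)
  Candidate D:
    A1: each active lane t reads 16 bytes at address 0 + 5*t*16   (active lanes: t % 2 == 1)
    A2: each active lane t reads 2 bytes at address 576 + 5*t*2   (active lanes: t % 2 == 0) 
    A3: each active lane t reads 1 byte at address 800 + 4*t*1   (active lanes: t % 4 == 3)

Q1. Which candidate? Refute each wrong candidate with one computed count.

A: A1 gives 12 transactions, not 7
C: A1 gives 1 transaction, not 7
D: A1 gives 16 transactions, not 7
B: all counts match (7,3,8)

Answer: B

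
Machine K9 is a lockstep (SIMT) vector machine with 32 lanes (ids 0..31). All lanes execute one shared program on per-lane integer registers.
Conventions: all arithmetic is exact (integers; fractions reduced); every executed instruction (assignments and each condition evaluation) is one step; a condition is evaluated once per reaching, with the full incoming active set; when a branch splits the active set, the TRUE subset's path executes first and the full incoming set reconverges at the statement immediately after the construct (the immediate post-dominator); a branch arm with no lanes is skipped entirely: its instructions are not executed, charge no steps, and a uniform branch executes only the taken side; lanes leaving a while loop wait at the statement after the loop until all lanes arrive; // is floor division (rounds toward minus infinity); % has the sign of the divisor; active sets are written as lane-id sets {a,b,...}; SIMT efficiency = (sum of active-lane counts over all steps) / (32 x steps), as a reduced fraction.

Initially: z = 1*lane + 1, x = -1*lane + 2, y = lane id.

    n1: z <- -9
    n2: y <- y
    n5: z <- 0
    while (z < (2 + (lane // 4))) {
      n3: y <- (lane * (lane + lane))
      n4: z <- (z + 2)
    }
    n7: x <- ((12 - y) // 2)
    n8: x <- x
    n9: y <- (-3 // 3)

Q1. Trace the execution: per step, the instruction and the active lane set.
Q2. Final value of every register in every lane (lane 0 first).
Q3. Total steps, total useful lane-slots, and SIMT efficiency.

step 0: z <- -9                      {0,1,2,3,4,5,6,7,8,9,10,11,12,13,14,15,16,17,18,19,20,21,22,23,24,25,26,27,28,29,30,31}
step 1: y <- y                       {0,1,2,3,4,5,6,7,8,9,10,11,12,13,14,15,16,17,18,19,20,21,22,23,24,25,26,27,28,29,30,31}
step 2: z <- 0                       {0,1,2,3,4,5,6,7,8,9,10,11,12,13,14,15,16,17,18,19,20,21,22,23,24,25,26,27,28,29,30,31}
step 3: eval (z < (2 + (lane // 4))) {0,1,2,3,4,5,6,7,8,9,10,11,12,13,14,15,16,17,18,19,20,21,22,23,24,25,26,27,28,29,30,31}
step 4: y <- (lane * (lane + lane))  {0,1,2,3,4,5,6,7,8,9,10,11,12,13,14,15,16,17,18,19,20,21,22,23,24,25,26,27,28,29,30,31}
step 5: z <- (z + 2)                 {0,1,2,3,4,5,6,7,8,9,10,11,12,13,14,15,16,17,18,19,20,21,22,23,24,25,26,27,28,29,30,31}
step 6: eval (z < (2 + (lane // 4))) {0,1,2,3,4,5,6,7,8,9,10,11,12,13,14,15,16,17,18,19,20,21,22,23,24,25,26,27,28,29,30,31}
step 7: y <- (lane * (lane + lane))  {4,5,6,7,8,9,10,11,12,13,14,15,16,17,18,19,20,21,22,23,24,25,26,27,28,29,30,31}
step 8: z <- (z + 2)                 {4,5,6,7,8,9,10,11,12,13,14,15,16,17,18,19,20,21,22,23,24,25,26,27,28,29,30,31}
step 9: eval (z < (2 + (lane // 4))) {4,5,6,7,8,9,10,11,12,13,14,15,16,17,18,19,20,21,22,23,24,25,26,27,28,29,30,31}
step 10: y <- (lane * (lane + lane))  {12,13,14,15,16,17,18,19,20,21,22,23,24,25,26,27,28,29,30,31}
step 11: z <- (z + 2)                 {12,13,14,15,16,17,18,19,20,21,22,23,24,25,26,27,28,29,30,31}
step 12: eval (z < (2 + (lane // 4))) {12,13,14,15,16,17,18,19,20,21,22,23,24,25,26,27,28,29,30,31}
step 13: y <- (lane * (lane + lane))  {20,21,22,23,24,25,26,27,28,29,30,31}
step 14: z <- (z + 2)                 {20,21,22,23,24,25,26,27,28,29,30,31}
step 15: eval (z < (2 + (lane // 4))) {20,21,22,23,24,25,26,27,28,29,30,31}
step 16: y <- (lane * (lane + lane))  {28,29,30,31}
step 17: z <- (z + 2)                 {28,29,30,31}
step 18: eval (z < (2 + (lane // 4))) {28,29,30,31}
step 19: x <- ((12 - y) // 2)         {0,1,2,3,4,5,6,7,8,9,10,11,12,13,14,15,16,17,18,19,20,21,22,23,24,25,26,27,28,29,30,31}
step 20: x <- x                       {0,1,2,3,4,5,6,7,8,9,10,11,12,13,14,15,16,17,18,19,20,21,22,23,24,25,26,27,28,29,30,31}
step 21: y <- (-3 // 3)               {0,1,2,3,4,5,6,7,8,9,10,11,12,13,14,15,16,17,18,19,20,21,22,23,24,25,26,27,28,29,30,31}

Answer: 22 steps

z: 2,2,2,2,4,4,4,4,4,4,4,4,6,6,6,6,6,6,6,6,8,8,8,8,8,8,8,8,10,10,10,10
x: 6,5,2,-3,-10,-19,-30,-43,-58,-75,-94,-115,-138,-163,-190,-219,-250,-283,-318,-355,-394,-435,-478,-523,-570,-619,-670,-723,-778,-835,-894,-955
y: -1,-1,-1,-1,-1,-1,-1,-1,-1,-1,-1,-1,-1,-1,-1,-1,-1,-1,-1,-1,-1,-1,-1,-1,-1,-1,-1,-1,-1,-1,-1,-1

steps = 22; useful = 512; efficiency = 512/704 = 8/11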